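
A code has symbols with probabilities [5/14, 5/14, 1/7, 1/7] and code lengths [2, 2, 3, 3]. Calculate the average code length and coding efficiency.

Average length L = Σ p_i × l_i = 2.2857 bits
Entropy H = 1.8631 bits
Efficiency η = H/L × 100% = 81.51%


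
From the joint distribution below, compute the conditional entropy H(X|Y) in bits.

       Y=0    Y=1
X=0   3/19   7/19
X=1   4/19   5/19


H(X|Y) = Σ_y p(y) H(X|Y=y)
  p(Y=0) = 7/19, H(X|Y=0) = 0.9852
  p(Y=1) = 12/19, H(X|Y=1) = 0.9799
H(X|Y) = 0.3684×0.9852 + 0.6316×0.9799 = 0.9818 bits


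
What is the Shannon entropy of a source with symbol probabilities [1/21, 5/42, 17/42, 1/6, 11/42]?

H(X) = -Σ p(x) log₂ p(x)
  -1/21 × log₂(1/21) = 0.2092
  -5/42 × log₂(5/42) = 0.3655
  -17/42 × log₂(17/42) = 0.5282
  -1/6 × log₂(1/6) = 0.4308
  -11/42 × log₂(11/42) = 0.5062
H(X) = 2.0399 bits


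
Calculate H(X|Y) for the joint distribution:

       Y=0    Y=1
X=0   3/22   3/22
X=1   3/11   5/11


H(X|Y) = Σ_y p(y) H(X|Y=y)
  p(Y=0) = 9/22, H(X|Y=0) = 0.9183
  p(Y=1) = 13/22, H(X|Y=1) = 0.7793
H(X|Y) = 0.4091×0.9183 + 0.5909×0.7793 = 0.8362 bits


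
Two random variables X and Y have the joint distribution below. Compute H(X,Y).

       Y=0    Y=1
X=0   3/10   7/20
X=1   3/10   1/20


H(X,Y) = -Σ p(x,y) log₂ p(x,y)
  p(0,0)=3/10: -0.3000 × log₂(0.3000) = 0.5211
  p(0,1)=7/20: -0.3500 × log₂(0.3500) = 0.5301
  p(1,0)=3/10: -0.3000 × log₂(0.3000) = 0.5211
  p(1,1)=1/20: -0.0500 × log₂(0.0500) = 0.2161
H(X,Y) = 1.7884 bits


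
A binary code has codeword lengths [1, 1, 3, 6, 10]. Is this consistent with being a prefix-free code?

Kraft inequality: Σ 2^(-l_i) ≤ 1 for prefix-free code
Calculating: 2^(-1) + 2^(-1) + 2^(-3) + 2^(-6) + 2^(-10)
= 0.5 + 0.5 + 0.125 + 0.015625 + 0.0009765625
= 1.1416
Since 1.1416 > 1, prefix-free code does not exist


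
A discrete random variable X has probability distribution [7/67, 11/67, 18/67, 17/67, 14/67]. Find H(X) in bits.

H(X) = -Σ p(x) log₂ p(x)
  -7/67 × log₂(7/67) = 0.3405
  -11/67 × log₂(11/67) = 0.4280
  -18/67 × log₂(18/67) = 0.5094
  -17/67 × log₂(17/67) = 0.5020
  -14/67 × log₂(14/67) = 0.4720
H(X) = 2.2519 bits


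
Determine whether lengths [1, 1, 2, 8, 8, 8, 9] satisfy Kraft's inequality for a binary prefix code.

Kraft inequality: Σ 2^(-l_i) ≤ 1 for prefix-free code
Calculating: 2^(-1) + 2^(-1) + 2^(-2) + 2^(-8) + 2^(-8) + 2^(-8) + 2^(-9)
= 0.5 + 0.5 + 0.25 + 0.00390625 + 0.00390625 + 0.00390625 + 0.001953125
= 1.2637
Since 1.2637 > 1, prefix-free code does not exist


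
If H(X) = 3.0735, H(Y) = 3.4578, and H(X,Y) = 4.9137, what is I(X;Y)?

I(X;Y) = H(X) + H(Y) - H(X,Y)
I(X;Y) = 3.0735 + 3.4578 - 4.9137 = 1.6176 bits


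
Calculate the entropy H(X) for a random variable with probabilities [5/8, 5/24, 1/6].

H(X) = -Σ p(x) log₂ p(x)
  -5/8 × log₂(5/8) = 0.4238
  -5/24 × log₂(5/24) = 0.4715
  -1/6 × log₂(1/6) = 0.4308
H(X) = 1.3261 bits


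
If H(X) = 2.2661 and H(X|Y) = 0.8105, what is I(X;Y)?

I(X;Y) = H(X) - H(X|Y)
I(X;Y) = 2.2661 - 0.8105 = 1.4556 bits


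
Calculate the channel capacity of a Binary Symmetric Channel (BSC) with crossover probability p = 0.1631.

For BSC with error probability p:
C = 1 - H(p) where H(p) is binary entropy
H(0.1631) = -0.1631 × log₂(0.1631) - 0.8369 × log₂(0.8369)
H(p) = 0.6417
C = 1 - 0.6417 = 0.3583 bits/use


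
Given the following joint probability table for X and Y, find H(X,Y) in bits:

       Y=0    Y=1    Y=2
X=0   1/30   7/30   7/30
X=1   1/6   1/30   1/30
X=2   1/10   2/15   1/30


H(X,Y) = -Σ p(x,y) log₂ p(x,y)
  p(0,0)=1/30: -0.0333 × log₂(0.0333) = 0.1636
  p(0,1)=7/30: -0.2333 × log₂(0.2333) = 0.4899
  p(0,2)=7/30: -0.2333 × log₂(0.2333) = 0.4899
  p(1,0)=1/6: -0.1667 × log₂(0.1667) = 0.4308
  p(1,1)=1/30: -0.0333 × log₂(0.0333) = 0.1636
  p(1,2)=1/30: -0.0333 × log₂(0.0333) = 0.1636
  p(2,0)=1/10: -0.1000 × log₂(0.1000) = 0.3322
  p(2,1)=2/15: -0.1333 × log₂(0.1333) = 0.3876
  p(2,2)=1/30: -0.0333 × log₂(0.0333) = 0.1636
H(X,Y) = 2.7846 bits


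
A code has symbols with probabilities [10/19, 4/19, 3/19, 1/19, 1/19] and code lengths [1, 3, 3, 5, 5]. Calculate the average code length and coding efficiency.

Average length L = Σ p_i × l_i = 2.1579 bits
Entropy H = 1.8282 bits
Efficiency η = H/L × 100% = 84.72%


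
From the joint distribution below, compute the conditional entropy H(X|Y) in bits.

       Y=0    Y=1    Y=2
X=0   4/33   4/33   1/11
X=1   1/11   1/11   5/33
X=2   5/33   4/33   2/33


H(X|Y) = Σ_y p(y) H(X|Y=y)
  p(Y=0) = 4/11, H(X|Y=0) = 1.5546
  p(Y=1) = 1/3, H(X|Y=1) = 1.5726
  p(Y=2) = 10/33, H(X|Y=2) = 1.4855
H(X|Y) = 0.3636×1.5546 + 0.3333×1.5726 + 0.3030×1.4855 = 1.5397 bits


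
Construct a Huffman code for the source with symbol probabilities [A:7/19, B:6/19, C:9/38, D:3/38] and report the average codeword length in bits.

Huffman tree construction:
Combine smallest probabilities repeatedly
Resulting codes:
  A: 0 (length 1)
  B: 10 (length 2)
  C: 111 (length 3)
  D: 110 (length 3)
Average length = Σ p(s) × length(s) = 1.9474 bits


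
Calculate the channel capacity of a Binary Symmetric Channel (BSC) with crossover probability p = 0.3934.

For BSC with error probability p:
C = 1 - H(p) where H(p) is binary entropy
H(0.3934) = -0.3934 × log₂(0.3934) - 0.6066 × log₂(0.6066)
H(p) = 0.9670
C = 1 - 0.9670 = 0.0330 bits/use


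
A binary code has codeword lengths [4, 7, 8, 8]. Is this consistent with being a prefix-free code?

Kraft inequality: Σ 2^(-l_i) ≤ 1 for prefix-free code
Calculating: 2^(-4) + 2^(-7) + 2^(-8) + 2^(-8)
= 0.0625 + 0.0078125 + 0.00390625 + 0.00390625
= 0.0781
Since 0.0781 ≤ 1, prefix-free code exists


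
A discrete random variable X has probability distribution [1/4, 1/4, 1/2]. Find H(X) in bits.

H(X) = -Σ p(x) log₂ p(x)
  -1/4 × log₂(1/4) = 0.5000
  -1/4 × log₂(1/4) = 0.5000
  -1/2 × log₂(1/2) = 0.5000
H(X) = 1.5000 bits


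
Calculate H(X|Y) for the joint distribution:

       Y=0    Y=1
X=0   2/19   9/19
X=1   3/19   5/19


H(X|Y) = Σ_y p(y) H(X|Y=y)
  p(Y=0) = 5/19, H(X|Y=0) = 0.9710
  p(Y=1) = 14/19, H(X|Y=1) = 0.9403
H(X|Y) = 0.2632×0.9710 + 0.7368×0.9403 = 0.9484 bits


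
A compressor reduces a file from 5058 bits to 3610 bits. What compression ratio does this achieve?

Compression ratio = Original / Compressed
= 5058 / 3610 = 1.40:1


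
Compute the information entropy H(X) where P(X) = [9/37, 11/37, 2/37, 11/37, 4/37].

H(X) = -Σ p(x) log₂ p(x)
  -9/37 × log₂(9/37) = 0.4961
  -11/37 × log₂(11/37) = 0.5203
  -2/37 × log₂(2/37) = 0.2275
  -11/37 × log₂(11/37) = 0.5203
  -4/37 × log₂(4/37) = 0.3470
H(X) = 2.1112 bits


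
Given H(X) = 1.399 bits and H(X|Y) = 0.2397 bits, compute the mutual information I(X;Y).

I(X;Y) = H(X) - H(X|Y)
I(X;Y) = 1.399 - 0.2397 = 1.1593 bits


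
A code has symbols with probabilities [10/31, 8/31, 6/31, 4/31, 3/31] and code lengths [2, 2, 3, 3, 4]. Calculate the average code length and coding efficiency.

Average length L = Σ p_i × l_i = 2.5161 bits
Entropy H = 2.1966 bits
Efficiency η = H/L × 100% = 87.30%


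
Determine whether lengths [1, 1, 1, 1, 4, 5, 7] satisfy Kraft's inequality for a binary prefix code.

Kraft inequality: Σ 2^(-l_i) ≤ 1 for prefix-free code
Calculating: 2^(-1) + 2^(-1) + 2^(-1) + 2^(-1) + 2^(-4) + 2^(-5) + 2^(-7)
= 0.5 + 0.5 + 0.5 + 0.5 + 0.0625 + 0.03125 + 0.0078125
= 2.1016
Since 2.1016 > 1, prefix-free code does not exist


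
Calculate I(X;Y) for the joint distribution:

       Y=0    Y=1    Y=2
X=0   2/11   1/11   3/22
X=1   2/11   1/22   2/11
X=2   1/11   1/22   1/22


H(X) = 1.5022, H(Y) = 1.4949, H(X,Y) = 2.9706
I(X;Y) = H(X) + H(Y) - H(X,Y) = 0.0266 bits


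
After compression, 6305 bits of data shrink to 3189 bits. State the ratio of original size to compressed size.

Compression ratio = Original / Compressed
= 6305 / 3189 = 1.98:1


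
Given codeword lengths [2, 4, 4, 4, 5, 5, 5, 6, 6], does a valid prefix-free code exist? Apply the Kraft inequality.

Kraft inequality: Σ 2^(-l_i) ≤ 1 for prefix-free code
Calculating: 2^(-2) + 2^(-4) + 2^(-4) + 2^(-4) + 2^(-5) + 2^(-5) + 2^(-5) + 2^(-6) + 2^(-6)
= 0.25 + 0.0625 + 0.0625 + 0.0625 + 0.03125 + 0.03125 + 0.03125 + 0.015625 + 0.015625
= 0.5625
Since 0.5625 ≤ 1, prefix-free code exists


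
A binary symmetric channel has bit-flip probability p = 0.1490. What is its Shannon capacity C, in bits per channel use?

For BSC with error probability p:
C = 1 - H(p) where H(p) is binary entropy
H(0.1490) = -0.1490 × log₂(0.1490) - 0.8510 × log₂(0.8510)
H(p) = 0.6073
C = 1 - 0.6073 = 0.3927 bits/use


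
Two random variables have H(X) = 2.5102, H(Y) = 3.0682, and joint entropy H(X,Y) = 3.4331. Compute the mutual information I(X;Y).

I(X;Y) = H(X) + H(Y) - H(X,Y)
I(X;Y) = 2.5102 + 3.0682 - 3.4331 = 2.1453 bits


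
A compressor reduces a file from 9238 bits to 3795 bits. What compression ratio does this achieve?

Compression ratio = Original / Compressed
= 9238 / 3795 = 2.43:1


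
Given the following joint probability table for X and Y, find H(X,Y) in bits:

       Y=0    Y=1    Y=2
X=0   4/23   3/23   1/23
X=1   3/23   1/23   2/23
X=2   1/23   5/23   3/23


H(X,Y) = -Σ p(x,y) log₂ p(x,y)
  p(0,0)=4/23: -0.1739 × log₂(0.1739) = 0.4389
  p(0,1)=3/23: -0.1304 × log₂(0.1304) = 0.3833
  p(0,2)=1/23: -0.0435 × log₂(0.0435) = 0.1967
  p(1,0)=3/23: -0.1304 × log₂(0.1304) = 0.3833
  p(1,1)=1/23: -0.0435 × log₂(0.0435) = 0.1967
  p(1,2)=2/23: -0.0870 × log₂(0.0870) = 0.3064
  p(2,0)=1/23: -0.0435 × log₂(0.0435) = 0.1967
  p(2,1)=5/23: -0.2174 × log₂(0.2174) = 0.4786
  p(2,2)=3/23: -0.1304 × log₂(0.1304) = 0.3833
H(X,Y) = 2.9638 bits


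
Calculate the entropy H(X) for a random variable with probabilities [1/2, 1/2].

H(X) = -Σ p(x) log₂ p(x)
  -1/2 × log₂(1/2) = 0.5000
  -1/2 × log₂(1/2) = 0.5000
H(X) = 1.0000 bits


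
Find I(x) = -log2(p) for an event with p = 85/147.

Information content I(x) = -log₂(p(x))
I = -log₂(85/147) = -log₂(0.5782)
I = 0.7903 bits


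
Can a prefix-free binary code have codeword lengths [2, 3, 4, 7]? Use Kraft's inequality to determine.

Kraft inequality: Σ 2^(-l_i) ≤ 1 for prefix-free code
Calculating: 2^(-2) + 2^(-3) + 2^(-4) + 2^(-7)
= 0.25 + 0.125 + 0.0625 + 0.0078125
= 0.4453
Since 0.4453 ≤ 1, prefix-free code exists


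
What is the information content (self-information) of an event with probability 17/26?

Information content I(x) = -log₂(p(x))
I = -log₂(17/26) = -log₂(0.6538)
I = 0.6130 bits


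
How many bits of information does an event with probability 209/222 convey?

Information content I(x) = -log₂(p(x))
I = -log₂(209/222) = -log₂(0.9414)
I = 0.0871 bits


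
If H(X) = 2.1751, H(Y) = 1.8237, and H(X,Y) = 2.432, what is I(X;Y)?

I(X;Y) = H(X) + H(Y) - H(X,Y)
I(X;Y) = 2.1751 + 1.8237 - 2.432 = 1.5668 bits


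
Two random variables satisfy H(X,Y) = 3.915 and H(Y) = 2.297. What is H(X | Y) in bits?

Chain rule: H(X,Y) = H(X|Y) + H(Y)
H(X|Y) = H(X,Y) - H(Y) = 3.915 - 2.297 = 1.618 bits


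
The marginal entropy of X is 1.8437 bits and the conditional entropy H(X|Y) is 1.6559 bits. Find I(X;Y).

I(X;Y) = H(X) - H(X|Y)
I(X;Y) = 1.8437 - 1.6559 = 0.1878 bits


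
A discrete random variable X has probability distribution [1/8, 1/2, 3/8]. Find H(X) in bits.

H(X) = -Σ p(x) log₂ p(x)
  -1/8 × log₂(1/8) = 0.3750
  -1/2 × log₂(1/2) = 0.5000
  -3/8 × log₂(3/8) = 0.5306
H(X) = 1.4056 bits


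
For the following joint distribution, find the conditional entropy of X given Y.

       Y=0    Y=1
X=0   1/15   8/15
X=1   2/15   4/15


H(X|Y) = Σ_y p(y) H(X|Y=y)
  p(Y=0) = 1/5, H(X|Y=0) = 0.9183
  p(Y=1) = 4/5, H(X|Y=1) = 0.9183
H(X|Y) = 0.2000×0.9183 + 0.8000×0.9183 = 0.9183 bits


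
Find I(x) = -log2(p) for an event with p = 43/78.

Information content I(x) = -log₂(p(x))
I = -log₂(43/78) = -log₂(0.5513)
I = 0.8591 bits


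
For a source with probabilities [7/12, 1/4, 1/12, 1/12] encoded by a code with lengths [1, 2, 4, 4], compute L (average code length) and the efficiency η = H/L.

Average length L = Σ p_i × l_i = 1.7500 bits
Entropy H = 1.5511 bits
Efficiency η = H/L × 100% = 88.63%


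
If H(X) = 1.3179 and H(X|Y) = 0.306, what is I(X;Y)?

I(X;Y) = H(X) - H(X|Y)
I(X;Y) = 1.3179 - 0.306 = 1.0119 bits


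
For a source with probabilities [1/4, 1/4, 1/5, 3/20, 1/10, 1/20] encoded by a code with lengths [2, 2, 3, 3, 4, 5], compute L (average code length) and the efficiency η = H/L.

Average length L = Σ p_i × l_i = 2.7000 bits
Entropy H = 2.4232 bits
Efficiency η = H/L × 100% = 89.75%


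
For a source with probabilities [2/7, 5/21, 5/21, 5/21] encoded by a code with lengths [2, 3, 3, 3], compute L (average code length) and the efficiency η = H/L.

Average length L = Σ p_i × l_i = 2.7143 bits
Entropy H = 1.9952 bits
Efficiency η = H/L × 100% = 73.51%


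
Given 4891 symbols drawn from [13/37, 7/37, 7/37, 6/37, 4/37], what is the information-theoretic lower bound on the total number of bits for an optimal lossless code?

Entropy H = 2.2117 bits/symbol
Minimum bits = H × n = 2.2117 × 4891
= 10817.22 bits


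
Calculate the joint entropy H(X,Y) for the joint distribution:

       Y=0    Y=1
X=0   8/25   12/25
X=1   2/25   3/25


H(X,Y) = -Σ p(x,y) log₂ p(x,y)
  p(0,0)=8/25: -0.3200 × log₂(0.3200) = 0.5260
  p(0,1)=12/25: -0.4800 × log₂(0.4800) = 0.5083
  p(1,0)=2/25: -0.0800 × log₂(0.0800) = 0.2915
  p(1,1)=3/25: -0.1200 × log₂(0.1200) = 0.3671
H(X,Y) = 1.6929 bits


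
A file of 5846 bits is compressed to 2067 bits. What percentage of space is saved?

Space savings = (1 - Compressed/Original) × 100%
= (1 - 2067/5846) × 100%
= 64.64%


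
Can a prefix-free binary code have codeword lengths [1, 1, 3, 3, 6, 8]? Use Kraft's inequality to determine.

Kraft inequality: Σ 2^(-l_i) ≤ 1 for prefix-free code
Calculating: 2^(-1) + 2^(-1) + 2^(-3) + 2^(-3) + 2^(-6) + 2^(-8)
= 0.5 + 0.5 + 0.125 + 0.125 + 0.015625 + 0.00390625
= 1.2695
Since 1.2695 > 1, prefix-free code does not exist


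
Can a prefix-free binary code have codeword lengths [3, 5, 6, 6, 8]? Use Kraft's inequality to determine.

Kraft inequality: Σ 2^(-l_i) ≤ 1 for prefix-free code
Calculating: 2^(-3) + 2^(-5) + 2^(-6) + 2^(-6) + 2^(-8)
= 0.125 + 0.03125 + 0.015625 + 0.015625 + 0.00390625
= 0.1914
Since 0.1914 ≤ 1, prefix-free code exists


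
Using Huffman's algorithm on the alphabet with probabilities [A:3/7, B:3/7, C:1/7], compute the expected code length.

Huffman tree construction:
Combine smallest probabilities repeatedly
Resulting codes:
  A: 11 (length 2)
  B: 0 (length 1)
  C: 10 (length 2)
Average length = Σ p(s) × length(s) = 1.5714 bits


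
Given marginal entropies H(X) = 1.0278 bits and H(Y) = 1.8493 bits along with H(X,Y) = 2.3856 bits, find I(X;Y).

I(X;Y) = H(X) + H(Y) - H(X,Y)
I(X;Y) = 1.0278 + 1.8493 - 2.3856 = 0.4915 bits


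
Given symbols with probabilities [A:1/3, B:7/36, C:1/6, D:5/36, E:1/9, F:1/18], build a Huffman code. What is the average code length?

Huffman tree construction:
Combine smallest probabilities repeatedly
Resulting codes:
  A: 11 (length 2)
  B: 01 (length 2)
  C: 101 (length 3)
  D: 100 (length 3)
  E: 001 (length 3)
  F: 000 (length 3)
Average length = Σ p(s) × length(s) = 2.4722 bits


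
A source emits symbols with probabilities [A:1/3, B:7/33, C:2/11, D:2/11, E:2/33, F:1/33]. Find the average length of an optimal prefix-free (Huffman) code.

Huffman tree construction:
Combine smallest probabilities repeatedly
Resulting codes:
  A: 11 (length 2)
  B: 01 (length 2)
  C: 101 (length 3)
  D: 00 (length 2)
  E: 1001 (length 4)
  F: 1000 (length 4)
Average length = Σ p(s) × length(s) = 2.3636 bits


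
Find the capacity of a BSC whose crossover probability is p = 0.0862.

For BSC with error probability p:
C = 1 - H(p) where H(p) is binary entropy
H(0.0862) = -0.0862 × log₂(0.0862) - 0.9138 × log₂(0.9138)
H(p) = 0.4237
C = 1 - 0.4237 = 0.5763 bits/use


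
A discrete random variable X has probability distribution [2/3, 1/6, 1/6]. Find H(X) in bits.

H(X) = -Σ p(x) log₂ p(x)
  -2/3 × log₂(2/3) = 0.3900
  -1/6 × log₂(1/6) = 0.4308
  -1/6 × log₂(1/6) = 0.4308
H(X) = 1.2516 bits


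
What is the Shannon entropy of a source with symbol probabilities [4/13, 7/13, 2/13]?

H(X) = -Σ p(x) log₂ p(x)
  -4/13 × log₂(4/13) = 0.5232
  -7/13 × log₂(7/13) = 0.4809
  -2/13 × log₂(2/13) = 0.4155
H(X) = 1.4196 bits


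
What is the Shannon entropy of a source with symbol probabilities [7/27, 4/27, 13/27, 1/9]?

H(X) = -Σ p(x) log₂ p(x)
  -7/27 × log₂(7/27) = 0.5049
  -4/27 × log₂(4/27) = 0.4081
  -13/27 × log₂(13/27) = 0.5077
  -1/9 × log₂(1/9) = 0.3522
H(X) = 1.7730 bits


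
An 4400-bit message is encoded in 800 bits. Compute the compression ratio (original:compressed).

Compression ratio = Original / Compressed
= 4400 / 800 = 5.50:1


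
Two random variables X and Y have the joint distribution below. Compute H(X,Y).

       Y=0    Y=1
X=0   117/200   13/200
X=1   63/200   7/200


H(X,Y) = -Σ p(x,y) log₂ p(x,y)
  p(0,0)=117/200: -0.5850 × log₂(0.5850) = 0.4525
  p(0,1)=13/200: -0.0650 × log₂(0.0650) = 0.2563
  p(1,0)=63/200: -0.3150 × log₂(0.3150) = 0.5250
  p(1,1)=7/200: -0.0350 × log₂(0.0350) = 0.1693
H(X,Y) = 1.4031 bits


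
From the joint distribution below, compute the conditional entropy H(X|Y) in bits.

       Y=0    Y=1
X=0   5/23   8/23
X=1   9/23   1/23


H(X|Y) = Σ_y p(y) H(X|Y=y)
  p(Y=0) = 14/23, H(X|Y=0) = 0.9403
  p(Y=1) = 9/23, H(X|Y=1) = 0.5033
H(X|Y) = 0.6087×0.9403 + 0.3913×0.5033 = 0.7693 bits


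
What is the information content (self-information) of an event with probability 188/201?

Information content I(x) = -log₂(p(x))
I = -log₂(188/201) = -log₂(0.9353)
I = 0.0965 bits


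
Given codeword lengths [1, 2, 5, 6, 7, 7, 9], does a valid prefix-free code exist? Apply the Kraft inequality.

Kraft inequality: Σ 2^(-l_i) ≤ 1 for prefix-free code
Calculating: 2^(-1) + 2^(-2) + 2^(-5) + 2^(-6) + 2^(-7) + 2^(-7) + 2^(-9)
= 0.5 + 0.25 + 0.03125 + 0.015625 + 0.0078125 + 0.0078125 + 0.001953125
= 0.8145
Since 0.8145 ≤ 1, prefix-free code exists


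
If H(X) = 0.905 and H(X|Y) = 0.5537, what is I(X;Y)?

I(X;Y) = H(X) - H(X|Y)
I(X;Y) = 0.905 - 0.5537 = 0.3513 bits


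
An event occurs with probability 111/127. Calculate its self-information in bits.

Information content I(x) = -log₂(p(x))
I = -log₂(111/127) = -log₂(0.8740)
I = 0.1943 bits


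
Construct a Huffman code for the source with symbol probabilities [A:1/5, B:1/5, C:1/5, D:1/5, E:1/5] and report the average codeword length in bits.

Huffman tree construction:
Combine smallest probabilities repeatedly
Resulting codes:
  A: 110 (length 3)
  B: 111 (length 3)
  C: 00 (length 2)
  D: 01 (length 2)
  E: 10 (length 2)
Average length = Σ p(s) × length(s) = 2.4000 bits


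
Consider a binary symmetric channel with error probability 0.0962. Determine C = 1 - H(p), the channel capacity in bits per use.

For BSC with error probability p:
C = 1 - H(p) where H(p) is binary entropy
H(0.0962) = -0.0962 × log₂(0.0962) - 0.9038 × log₂(0.9038)
H(p) = 0.4568
C = 1 - 0.4568 = 0.5432 bits/use


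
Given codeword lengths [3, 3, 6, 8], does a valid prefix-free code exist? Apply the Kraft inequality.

Kraft inequality: Σ 2^(-l_i) ≤ 1 for prefix-free code
Calculating: 2^(-3) + 2^(-3) + 2^(-6) + 2^(-8)
= 0.125 + 0.125 + 0.015625 + 0.00390625
= 0.2695
Since 0.2695 ≤ 1, prefix-free code exists


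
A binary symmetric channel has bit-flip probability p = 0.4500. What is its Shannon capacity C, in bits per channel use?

For BSC with error probability p:
C = 1 - H(p) where H(p) is binary entropy
H(0.4500) = -0.4500 × log₂(0.4500) - 0.5500 × log₂(0.5500)
H(p) = 0.9928
C = 1 - 0.9928 = 0.0072 bits/use


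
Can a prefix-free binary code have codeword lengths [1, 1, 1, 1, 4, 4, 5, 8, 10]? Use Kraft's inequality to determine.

Kraft inequality: Σ 2^(-l_i) ≤ 1 for prefix-free code
Calculating: 2^(-1) + 2^(-1) + 2^(-1) + 2^(-1) + 2^(-4) + 2^(-4) + 2^(-5) + 2^(-8) + 2^(-10)
= 0.5 + 0.5 + 0.5 + 0.5 + 0.0625 + 0.0625 + 0.03125 + 0.00390625 + 0.0009765625
= 2.1611
Since 2.1611 > 1, prefix-free code does not exist


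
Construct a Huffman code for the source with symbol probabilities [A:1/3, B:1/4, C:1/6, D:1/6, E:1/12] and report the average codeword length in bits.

Huffman tree construction:
Combine smallest probabilities repeatedly
Resulting codes:
  A: 11 (length 2)
  B: 01 (length 2)
  C: 101 (length 3)
  D: 00 (length 2)
  E: 100 (length 3)
Average length = Σ p(s) × length(s) = 2.2500 bits


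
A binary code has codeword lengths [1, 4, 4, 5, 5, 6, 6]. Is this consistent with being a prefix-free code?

Kraft inequality: Σ 2^(-l_i) ≤ 1 for prefix-free code
Calculating: 2^(-1) + 2^(-4) + 2^(-4) + 2^(-5) + 2^(-5) + 2^(-6) + 2^(-6)
= 0.5 + 0.0625 + 0.0625 + 0.03125 + 0.03125 + 0.015625 + 0.015625
= 0.7188
Since 0.7188 ≤ 1, prefix-free code exists


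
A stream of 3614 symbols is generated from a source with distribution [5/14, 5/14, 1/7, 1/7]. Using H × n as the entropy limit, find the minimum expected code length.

Entropy H = 1.8631 bits/symbol
Minimum bits = H × n = 1.8631 × 3614
= 6733.32 bits


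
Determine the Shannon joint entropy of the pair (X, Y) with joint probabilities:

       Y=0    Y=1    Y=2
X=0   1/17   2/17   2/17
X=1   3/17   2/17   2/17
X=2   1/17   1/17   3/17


H(X,Y) = -Σ p(x,y) log₂ p(x,y)
  p(0,0)=1/17: -0.0588 × log₂(0.0588) = 0.2404
  p(0,1)=2/17: -0.1176 × log₂(0.1176) = 0.3632
  p(0,2)=2/17: -0.1176 × log₂(0.1176) = 0.3632
  p(1,0)=3/17: -0.1765 × log₂(0.1765) = 0.4416
  p(1,1)=2/17: -0.1176 × log₂(0.1176) = 0.3632
  p(1,2)=2/17: -0.1176 × log₂(0.1176) = 0.3632
  p(2,0)=1/17: -0.0588 × log₂(0.0588) = 0.2404
  p(2,1)=1/17: -0.0588 × log₂(0.0588) = 0.2404
  p(2,2)=3/17: -0.1765 × log₂(0.1765) = 0.4416
H(X,Y) = 3.0575 bits


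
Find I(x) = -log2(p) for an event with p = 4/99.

Information content I(x) = -log₂(p(x))
I = -log₂(4/99) = -log₂(0.0404)
I = 4.6294 bits


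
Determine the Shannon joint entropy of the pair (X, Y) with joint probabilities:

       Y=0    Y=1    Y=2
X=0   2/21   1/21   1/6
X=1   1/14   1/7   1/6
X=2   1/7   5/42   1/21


H(X,Y) = -Σ p(x,y) log₂ p(x,y)
  p(0,0)=2/21: -0.0952 × log₂(0.0952) = 0.3231
  p(0,1)=1/21: -0.0476 × log₂(0.0476) = 0.2092
  p(0,2)=1/6: -0.1667 × log₂(0.1667) = 0.4308
  p(1,0)=1/14: -0.0714 × log₂(0.0714) = 0.2720
  p(1,1)=1/7: -0.1429 × log₂(0.1429) = 0.4011
  p(1,2)=1/6: -0.1667 × log₂(0.1667) = 0.4308
  p(2,0)=1/7: -0.1429 × log₂(0.1429) = 0.4011
  p(2,1)=5/42: -0.1190 × log₂(0.1190) = 0.3655
  p(2,2)=1/21: -0.0476 × log₂(0.0476) = 0.2092
H(X,Y) = 3.0426 bits


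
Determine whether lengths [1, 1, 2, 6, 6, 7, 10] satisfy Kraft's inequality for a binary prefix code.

Kraft inequality: Σ 2^(-l_i) ≤ 1 for prefix-free code
Calculating: 2^(-1) + 2^(-1) + 2^(-2) + 2^(-6) + 2^(-6) + 2^(-7) + 2^(-10)
= 0.5 + 0.5 + 0.25 + 0.015625 + 0.015625 + 0.0078125 + 0.0009765625
= 1.2900
Since 1.2900 > 1, prefix-free code does not exist


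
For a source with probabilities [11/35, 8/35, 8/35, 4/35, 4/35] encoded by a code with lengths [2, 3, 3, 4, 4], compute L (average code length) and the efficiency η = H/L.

Average length L = Σ p_i × l_i = 2.9143 bits
Entropy H = 2.2135 bits
Efficiency η = H/L × 100% = 75.95%


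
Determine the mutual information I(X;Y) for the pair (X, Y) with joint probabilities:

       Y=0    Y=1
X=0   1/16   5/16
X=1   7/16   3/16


H(X) = 0.9544, H(Y) = 1.0000, H(X,Y) = 1.7490
I(X;Y) = H(X) + H(Y) - H(X,Y) = 0.2054 bits


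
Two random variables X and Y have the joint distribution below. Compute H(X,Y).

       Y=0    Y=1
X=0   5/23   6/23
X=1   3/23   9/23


H(X,Y) = -Σ p(x,y) log₂ p(x,y)
  p(0,0)=5/23: -0.2174 × log₂(0.2174) = 0.4786
  p(0,1)=6/23: -0.2609 × log₂(0.2609) = 0.5057
  p(1,0)=3/23: -0.1304 × log₂(0.1304) = 0.3833
  p(1,1)=9/23: -0.3913 × log₂(0.3913) = 0.5297
H(X,Y) = 1.8973 bits


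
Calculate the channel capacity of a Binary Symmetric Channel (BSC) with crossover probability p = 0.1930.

For BSC with error probability p:
C = 1 - H(p) where H(p) is binary entropy
H(0.1930) = -0.1930 × log₂(0.1930) - 0.8070 × log₂(0.8070)
H(p) = 0.7077
C = 1 - 0.7077 = 0.2923 bits/use


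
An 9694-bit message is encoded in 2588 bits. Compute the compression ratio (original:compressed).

Compression ratio = Original / Compressed
= 9694 / 2588 = 3.75:1


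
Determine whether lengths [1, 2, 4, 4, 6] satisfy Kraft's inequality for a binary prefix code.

Kraft inequality: Σ 2^(-l_i) ≤ 1 for prefix-free code
Calculating: 2^(-1) + 2^(-2) + 2^(-4) + 2^(-4) + 2^(-6)
= 0.5 + 0.25 + 0.0625 + 0.0625 + 0.015625
= 0.8906
Since 0.8906 ≤ 1, prefix-free code exists


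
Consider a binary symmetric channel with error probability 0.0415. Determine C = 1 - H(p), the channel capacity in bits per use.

For BSC with error probability p:
C = 1 - H(p) where H(p) is binary entropy
H(0.0415) = -0.0415 × log₂(0.0415) - 0.9585 × log₂(0.9585)
H(p) = 0.2491
C = 1 - 0.2491 = 0.7509 bits/use


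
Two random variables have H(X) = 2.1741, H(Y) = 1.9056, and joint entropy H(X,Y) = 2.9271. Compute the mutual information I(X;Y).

I(X;Y) = H(X) + H(Y) - H(X,Y)
I(X;Y) = 2.1741 + 1.9056 - 2.9271 = 1.1526 bits


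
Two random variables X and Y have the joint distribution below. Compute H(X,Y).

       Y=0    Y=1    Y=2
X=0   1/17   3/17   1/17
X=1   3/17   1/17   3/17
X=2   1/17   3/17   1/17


H(X,Y) = -Σ p(x,y) log₂ p(x,y)
  p(0,0)=1/17: -0.0588 × log₂(0.0588) = 0.2404
  p(0,1)=3/17: -0.1765 × log₂(0.1765) = 0.4416
  p(0,2)=1/17: -0.0588 × log₂(0.0588) = 0.2404
  p(1,0)=3/17: -0.1765 × log₂(0.1765) = 0.4416
  p(1,1)=1/17: -0.0588 × log₂(0.0588) = 0.2404
  p(1,2)=3/17: -0.1765 × log₂(0.1765) = 0.4416
  p(2,0)=1/17: -0.0588 × log₂(0.0588) = 0.2404
  p(2,1)=3/17: -0.1765 × log₂(0.1765) = 0.4416
  p(2,2)=1/17: -0.0588 × log₂(0.0588) = 0.2404
H(X,Y) = 2.9687 bits


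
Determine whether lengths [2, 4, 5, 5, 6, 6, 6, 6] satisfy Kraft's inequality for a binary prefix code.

Kraft inequality: Σ 2^(-l_i) ≤ 1 for prefix-free code
Calculating: 2^(-2) + 2^(-4) + 2^(-5) + 2^(-5) + 2^(-6) + 2^(-6) + 2^(-6) + 2^(-6)
= 0.25 + 0.0625 + 0.03125 + 0.03125 + 0.015625 + 0.015625 + 0.015625 + 0.015625
= 0.4375
Since 0.4375 ≤ 1, prefix-free code exists


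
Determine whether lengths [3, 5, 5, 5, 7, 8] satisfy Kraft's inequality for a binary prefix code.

Kraft inequality: Σ 2^(-l_i) ≤ 1 for prefix-free code
Calculating: 2^(-3) + 2^(-5) + 2^(-5) + 2^(-5) + 2^(-7) + 2^(-8)
= 0.125 + 0.03125 + 0.03125 + 0.03125 + 0.0078125 + 0.00390625
= 0.2305
Since 0.2305 ≤ 1, prefix-free code exists


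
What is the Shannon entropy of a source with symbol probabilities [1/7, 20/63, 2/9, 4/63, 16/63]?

H(X) = -Σ p(x) log₂ p(x)
  -1/7 × log₂(1/7) = 0.4011
  -20/63 × log₂(20/63) = 0.5255
  -2/9 × log₂(2/9) = 0.4822
  -4/63 × log₂(4/63) = 0.2525
  -16/63 × log₂(16/63) = 0.5022
H(X) = 2.1635 bits


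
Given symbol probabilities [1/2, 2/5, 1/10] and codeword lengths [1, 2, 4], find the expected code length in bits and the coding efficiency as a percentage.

Average length L = Σ p_i × l_i = 1.7000 bits
Entropy H = 1.3610 bits
Efficiency η = H/L × 100% = 80.06%


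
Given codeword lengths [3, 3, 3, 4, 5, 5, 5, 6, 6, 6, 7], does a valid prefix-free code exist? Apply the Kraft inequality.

Kraft inequality: Σ 2^(-l_i) ≤ 1 for prefix-free code
Calculating: 2^(-3) + 2^(-3) + 2^(-3) + 2^(-4) + 2^(-5) + 2^(-5) + 2^(-5) + 2^(-6) + 2^(-6) + 2^(-6) + 2^(-7)
= 0.125 + 0.125 + 0.125 + 0.0625 + 0.03125 + 0.03125 + 0.03125 + 0.015625 + 0.015625 + 0.015625 + 0.0078125
= 0.5859
Since 0.5859 ≤ 1, prefix-free code exists


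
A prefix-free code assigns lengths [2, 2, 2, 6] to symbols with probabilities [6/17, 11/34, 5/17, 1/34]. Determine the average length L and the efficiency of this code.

Average length L = Σ p_i × l_i = 2.1176 bits
Entropy H = 1.7259 bits
Efficiency η = H/L × 100% = 81.50%


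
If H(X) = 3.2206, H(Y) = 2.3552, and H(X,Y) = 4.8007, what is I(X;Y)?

I(X;Y) = H(X) + H(Y) - H(X,Y)
I(X;Y) = 3.2206 + 2.3552 - 4.8007 = 0.7751 bits


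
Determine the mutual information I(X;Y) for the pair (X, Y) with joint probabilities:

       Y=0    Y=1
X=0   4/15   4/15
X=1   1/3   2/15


H(X) = 0.9968, H(Y) = 0.9710, H(X,Y) = 1.9329
I(X;Y) = H(X) + H(Y) - H(X,Y) = 0.0348 bits


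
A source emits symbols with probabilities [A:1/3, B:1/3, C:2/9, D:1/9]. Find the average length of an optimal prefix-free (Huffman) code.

Huffman tree construction:
Combine smallest probabilities repeatedly
Resulting codes:
  A: 10 (length 2)
  B: 11 (length 2)
  C: 01 (length 2)
  D: 00 (length 2)
Average length = Σ p(s) × length(s) = 2.0000 bits


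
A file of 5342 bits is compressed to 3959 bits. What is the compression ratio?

Compression ratio = Original / Compressed
= 5342 / 3959 = 1.35:1


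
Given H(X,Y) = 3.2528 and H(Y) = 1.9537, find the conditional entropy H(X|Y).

Chain rule: H(X,Y) = H(X|Y) + H(Y)
H(X|Y) = H(X,Y) - H(Y) = 3.2528 - 1.9537 = 1.2991 bits


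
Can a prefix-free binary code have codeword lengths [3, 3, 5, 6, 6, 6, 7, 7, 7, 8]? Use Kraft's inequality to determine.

Kraft inequality: Σ 2^(-l_i) ≤ 1 for prefix-free code
Calculating: 2^(-3) + 2^(-3) + 2^(-5) + 2^(-6) + 2^(-6) + 2^(-6) + 2^(-7) + 2^(-7) + 2^(-7) + 2^(-8)
= 0.125 + 0.125 + 0.03125 + 0.015625 + 0.015625 + 0.015625 + 0.0078125 + 0.0078125 + 0.0078125 + 0.00390625
= 0.3555
Since 0.3555 ≤ 1, prefix-free code exists


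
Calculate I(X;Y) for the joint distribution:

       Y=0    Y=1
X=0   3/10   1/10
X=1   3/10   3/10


H(X) = 0.9710, H(Y) = 0.9710, H(X,Y) = 1.8955
I(X;Y) = H(X) + H(Y) - H(X,Y) = 0.0464 bits


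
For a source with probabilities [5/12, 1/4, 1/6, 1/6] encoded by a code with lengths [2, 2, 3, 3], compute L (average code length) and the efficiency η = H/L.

Average length L = Σ p_i × l_i = 2.3333 bits
Entropy H = 1.8879 bits
Efficiency η = H/L × 100% = 80.91%


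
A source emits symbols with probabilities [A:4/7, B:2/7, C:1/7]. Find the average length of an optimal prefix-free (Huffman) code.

Huffman tree construction:
Combine smallest probabilities repeatedly
Resulting codes:
  A: 1 (length 1)
  B: 01 (length 2)
  C: 00 (length 2)
Average length = Σ p(s) × length(s) = 1.4286 bits


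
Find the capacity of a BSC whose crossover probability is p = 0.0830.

For BSC with error probability p:
C = 1 - H(p) where H(p) is binary entropy
H(0.0830) = -0.0830 × log₂(0.0830) - 0.9170 × log₂(0.9170)
H(p) = 0.4127
C = 1 - 0.4127 = 0.5873 bits/use


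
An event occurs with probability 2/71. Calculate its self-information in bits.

Information content I(x) = -log₂(p(x))
I = -log₂(2/71) = -log₂(0.0282)
I = 5.1497 bits


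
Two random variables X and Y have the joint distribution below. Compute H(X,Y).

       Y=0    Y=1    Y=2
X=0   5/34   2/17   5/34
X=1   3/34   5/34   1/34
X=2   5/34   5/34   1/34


H(X,Y) = -Σ p(x,y) log₂ p(x,y)
  p(0,0)=5/34: -0.1471 × log₂(0.1471) = 0.4067
  p(0,1)=2/17: -0.1176 × log₂(0.1176) = 0.3632
  p(0,2)=5/34: -0.1471 × log₂(0.1471) = 0.4067
  p(1,0)=3/34: -0.0882 × log₂(0.0882) = 0.3090
  p(1,1)=5/34: -0.1471 × log₂(0.1471) = 0.4067
  p(1,2)=1/34: -0.0294 × log₂(0.0294) = 0.1496
  p(2,0)=5/34: -0.1471 × log₂(0.1471) = 0.4067
  p(2,1)=5/34: -0.1471 × log₂(0.1471) = 0.4067
  p(2,2)=1/34: -0.0294 × log₂(0.0294) = 0.1496
H(X,Y) = 3.0050 bits


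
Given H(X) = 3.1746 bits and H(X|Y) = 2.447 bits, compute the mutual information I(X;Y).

I(X;Y) = H(X) - H(X|Y)
I(X;Y) = 3.1746 - 2.447 = 0.7276 bits


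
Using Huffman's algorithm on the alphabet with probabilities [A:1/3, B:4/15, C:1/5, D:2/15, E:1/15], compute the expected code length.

Huffman tree construction:
Combine smallest probabilities repeatedly
Resulting codes:
  A: 11 (length 2)
  B: 10 (length 2)
  C: 00 (length 2)
  D: 011 (length 3)
  E: 010 (length 3)
Average length = Σ p(s) × length(s) = 2.2000 bits


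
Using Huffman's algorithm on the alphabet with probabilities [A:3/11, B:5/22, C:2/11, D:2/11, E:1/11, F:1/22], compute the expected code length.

Huffman tree construction:
Combine smallest probabilities repeatedly
Resulting codes:
  A: 10 (length 2)
  B: 01 (length 2)
  C: 111 (length 3)
  D: 00 (length 2)
  E: 1101 (length 4)
  F: 1100 (length 4)
Average length = Σ p(s) × length(s) = 2.4545 bits


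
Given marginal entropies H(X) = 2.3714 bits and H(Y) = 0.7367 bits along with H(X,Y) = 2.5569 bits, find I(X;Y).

I(X;Y) = H(X) + H(Y) - H(X,Y)
I(X;Y) = 2.3714 + 0.7367 - 2.5569 = 0.5512 bits


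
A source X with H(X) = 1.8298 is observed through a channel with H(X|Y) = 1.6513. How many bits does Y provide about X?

I(X;Y) = H(X) - H(X|Y)
I(X;Y) = 1.8298 - 1.6513 = 0.1785 bits


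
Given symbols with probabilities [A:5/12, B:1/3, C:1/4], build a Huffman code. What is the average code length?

Huffman tree construction:
Combine smallest probabilities repeatedly
Resulting codes:
  A: 0 (length 1)
  B: 11 (length 2)
  C: 10 (length 2)
Average length = Σ p(s) × length(s) = 1.5833 bits


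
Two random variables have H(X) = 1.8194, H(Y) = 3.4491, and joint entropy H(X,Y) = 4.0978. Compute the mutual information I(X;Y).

I(X;Y) = H(X) + H(Y) - H(X,Y)
I(X;Y) = 1.8194 + 3.4491 - 4.0978 = 1.1707 bits


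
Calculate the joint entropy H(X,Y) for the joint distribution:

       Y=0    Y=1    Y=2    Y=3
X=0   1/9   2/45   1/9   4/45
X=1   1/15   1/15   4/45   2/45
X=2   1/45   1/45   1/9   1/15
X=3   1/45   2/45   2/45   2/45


H(X,Y) = -Σ p(x,y) log₂ p(x,y)
  p(0,0)=1/9: -0.1111 × log₂(0.1111) = 0.3522
  p(0,1)=2/45: -0.0444 × log₂(0.0444) = 0.1996
  p(0,2)=1/9: -0.1111 × log₂(0.1111) = 0.3522
  p(0,3)=4/45: -0.0889 × log₂(0.0889) = 0.3104
  p(1,0)=1/15: -0.0667 × log₂(0.0667) = 0.2605
  p(1,1)=1/15: -0.0667 × log₂(0.0667) = 0.2605
  p(1,2)=4/45: -0.0889 × log₂(0.0889) = 0.3104
  p(1,3)=2/45: -0.0444 × log₂(0.0444) = 0.1996
  p(2,0)=1/45: -0.0222 × log₂(0.0222) = 0.1220
  p(2,1)=1/45: -0.0222 × log₂(0.0222) = 0.1220
  p(2,2)=1/9: -0.1111 × log₂(0.1111) = 0.3522
  p(2,3)=1/15: -0.0667 × log₂(0.0667) = 0.2605
  p(3,0)=1/45: -0.0222 × log₂(0.0222) = 0.1220
  p(3,1)=2/45: -0.0444 × log₂(0.0444) = 0.1996
  p(3,2)=2/45: -0.0444 × log₂(0.0444) = 0.1996
  p(3,3)=2/45: -0.0444 × log₂(0.0444) = 0.1996
H(X,Y) = 3.8231 bits


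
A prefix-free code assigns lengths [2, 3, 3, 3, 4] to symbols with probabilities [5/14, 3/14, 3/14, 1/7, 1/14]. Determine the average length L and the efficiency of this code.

Average length L = Σ p_i × l_i = 2.7143 bits
Entropy H = 2.1560 bits
Efficiency η = H/L × 100% = 79.43%


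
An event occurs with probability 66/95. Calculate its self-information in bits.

Information content I(x) = -log₂(p(x))
I = -log₂(66/95) = -log₂(0.6947)
I = 0.5255 bits


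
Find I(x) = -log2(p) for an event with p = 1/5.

Information content I(x) = -log₂(p(x))
I = -log₂(1/5) = -log₂(0.2000)
I = 2.3219 bits


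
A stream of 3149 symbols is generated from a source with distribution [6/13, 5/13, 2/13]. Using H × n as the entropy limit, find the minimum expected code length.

Entropy H = 1.4605 bits/symbol
Minimum bits = H × n = 1.4605 × 3149
= 4599.07 bits


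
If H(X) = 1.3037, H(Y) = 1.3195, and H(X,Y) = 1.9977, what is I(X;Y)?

I(X;Y) = H(X) + H(Y) - H(X,Y)
I(X;Y) = 1.3037 + 1.3195 - 1.9977 = 0.6255 bits


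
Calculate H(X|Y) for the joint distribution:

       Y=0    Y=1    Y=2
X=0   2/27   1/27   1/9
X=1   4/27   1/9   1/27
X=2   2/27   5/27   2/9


H(X|Y) = Σ_y p(y) H(X|Y=y)
  p(Y=0) = 8/27, H(X|Y=0) = 1.5000
  p(Y=1) = 1/3, H(X|Y=1) = 1.3516
  p(Y=2) = 10/27, H(X|Y=2) = 1.2955
H(X|Y) = 0.2963×1.5000 + 0.3333×1.3516 + 0.3704×1.2955 = 1.3748 bits


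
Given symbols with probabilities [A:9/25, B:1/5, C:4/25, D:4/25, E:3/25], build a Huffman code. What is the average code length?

Huffman tree construction:
Combine smallest probabilities repeatedly
Resulting codes:
  A: 11 (length 2)
  B: 01 (length 2)
  C: 101 (length 3)
  D: 00 (length 2)
  E: 100 (length 3)
Average length = Σ p(s) × length(s) = 2.2800 bits


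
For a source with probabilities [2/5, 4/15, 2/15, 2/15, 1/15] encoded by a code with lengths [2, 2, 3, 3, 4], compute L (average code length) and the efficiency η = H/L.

Average length L = Σ p_i × l_i = 2.4000 bits
Entropy H = 2.0729 bits
Efficiency η = H/L × 100% = 86.37%


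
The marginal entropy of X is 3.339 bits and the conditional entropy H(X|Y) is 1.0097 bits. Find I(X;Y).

I(X;Y) = H(X) - H(X|Y)
I(X;Y) = 3.339 - 1.0097 = 2.3293 bits


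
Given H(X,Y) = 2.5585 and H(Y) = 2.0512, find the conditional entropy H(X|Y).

Chain rule: H(X,Y) = H(X|Y) + H(Y)
H(X|Y) = H(X,Y) - H(Y) = 2.5585 - 2.0512 = 0.5073 bits


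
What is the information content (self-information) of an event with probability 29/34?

Information content I(x) = -log₂(p(x))
I = -log₂(29/34) = -log₂(0.8529)
I = 0.2295 bits


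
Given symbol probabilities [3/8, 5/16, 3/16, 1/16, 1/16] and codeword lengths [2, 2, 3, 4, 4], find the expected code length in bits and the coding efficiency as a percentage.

Average length L = Σ p_i × l_i = 2.4375 bits
Entropy H = 2.0079 bits
Efficiency η = H/L × 100% = 82.37%


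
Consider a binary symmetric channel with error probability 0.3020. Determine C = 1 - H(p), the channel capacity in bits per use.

For BSC with error probability p:
C = 1 - H(p) where H(p) is binary entropy
H(0.3020) = -0.3020 × log₂(0.3020) - 0.6980 × log₂(0.6980)
H(p) = 0.8837
C = 1 - 0.8837 = 0.1163 bits/use


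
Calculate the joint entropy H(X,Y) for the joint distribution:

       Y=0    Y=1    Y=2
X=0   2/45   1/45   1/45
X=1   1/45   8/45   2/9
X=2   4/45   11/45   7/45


H(X,Y) = -Σ p(x,y) log₂ p(x,y)
  p(0,0)=2/45: -0.0444 × log₂(0.0444) = 0.1996
  p(0,1)=1/45: -0.0222 × log₂(0.0222) = 0.1220
  p(0,2)=1/45: -0.0222 × log₂(0.0222) = 0.1220
  p(1,0)=1/45: -0.0222 × log₂(0.0222) = 0.1220
  p(1,1)=8/45: -0.1778 × log₂(0.1778) = 0.4430
  p(1,2)=2/9: -0.2222 × log₂(0.2222) = 0.4822
  p(2,0)=4/45: -0.0889 × log₂(0.0889) = 0.3104
  p(2,1)=11/45: -0.2444 × log₂(0.2444) = 0.4968
  p(2,2)=7/45: -0.1556 × log₂(0.1556) = 0.4176
H(X,Y) = 2.7158 bits


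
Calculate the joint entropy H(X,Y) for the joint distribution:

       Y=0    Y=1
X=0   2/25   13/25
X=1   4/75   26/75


H(X,Y) = -Σ p(x,y) log₂ p(x,y)
  p(0,0)=2/25: -0.0800 × log₂(0.0800) = 0.2915
  p(0,1)=13/25: -0.5200 × log₂(0.5200) = 0.4906
  p(1,0)=4/75: -0.0533 × log₂(0.0533) = 0.2255
  p(1,1)=26/75: -0.3467 × log₂(0.3467) = 0.5298
H(X,Y) = 1.5375 bits


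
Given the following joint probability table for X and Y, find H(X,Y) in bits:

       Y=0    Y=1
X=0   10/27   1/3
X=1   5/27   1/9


H(X,Y) = -Σ p(x,y) log₂ p(x,y)
  p(0,0)=10/27: -0.3704 × log₂(0.3704) = 0.5307
  p(0,1)=1/3: -0.3333 × log₂(0.3333) = 0.5283
  p(1,0)=5/27: -0.1852 × log₂(0.1852) = 0.4505
  p(1,1)=1/9: -0.1111 × log₂(0.1111) = 0.3522
H(X,Y) = 1.8618 bits


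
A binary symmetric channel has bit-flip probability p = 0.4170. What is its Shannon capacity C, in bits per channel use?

For BSC with error probability p:
C = 1 - H(p) where H(p) is binary entropy
H(0.4170) = -0.4170 × log₂(0.4170) - 0.5830 × log₂(0.5830)
H(p) = 0.9800
C = 1 - 0.9800 = 0.0200 bits/use
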